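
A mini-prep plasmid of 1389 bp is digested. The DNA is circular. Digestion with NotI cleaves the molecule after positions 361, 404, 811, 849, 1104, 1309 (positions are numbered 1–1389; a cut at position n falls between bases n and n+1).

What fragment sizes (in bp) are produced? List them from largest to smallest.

Circular molecule, 6 cuts → 6 fragments:
  404 − 361 = 43 bp
  811 − 404 = 407 bp
  849 − 811 = 38 bp
  1104 − 849 = 255 bp
  1309 − 1104 = 205 bp
  wrap: 1389 − 1309 + 361 = 441 bp
Sorted largest to smallest: 441, 407, 255, 205, 43, 38 bp.

441, 407, 255, 205, 43, 38 bp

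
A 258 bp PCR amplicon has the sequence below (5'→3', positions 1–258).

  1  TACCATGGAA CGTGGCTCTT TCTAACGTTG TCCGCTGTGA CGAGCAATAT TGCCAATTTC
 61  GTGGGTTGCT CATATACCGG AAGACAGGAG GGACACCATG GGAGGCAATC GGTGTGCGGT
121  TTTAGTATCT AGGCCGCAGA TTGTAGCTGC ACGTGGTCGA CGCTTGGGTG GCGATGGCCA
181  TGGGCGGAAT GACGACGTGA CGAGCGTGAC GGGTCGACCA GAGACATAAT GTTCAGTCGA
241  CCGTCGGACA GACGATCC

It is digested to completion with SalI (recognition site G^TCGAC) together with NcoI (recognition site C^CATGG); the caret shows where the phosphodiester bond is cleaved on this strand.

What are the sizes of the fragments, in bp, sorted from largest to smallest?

SalI sites (GTCGAC) start at positions 156, 213, 236.
SalI cuts after the first base of each site, so after positions 156, 213, 236.
NcoI sites (CCATGG) start at positions 3, 96, 178.
NcoI cuts after the first base of each site, so after positions 3, 96, 178.
Combined cut positions: 3, 96, 156, 178, 213, 236.
Linear molecule, 6 cuts → 7 fragments:
  1–3 → 3 bp
  4–96 → 93 bp
  97–156 → 60 bp
  157–178 → 22 bp
  179–213 → 35 bp
  214–236 → 23 bp
  237–258 → 22 bp
Sorted largest to smallest: 93, 60, 35, 23, 22, 22, 3 bp.

93, 60, 35, 23, 22, 22, 3 bp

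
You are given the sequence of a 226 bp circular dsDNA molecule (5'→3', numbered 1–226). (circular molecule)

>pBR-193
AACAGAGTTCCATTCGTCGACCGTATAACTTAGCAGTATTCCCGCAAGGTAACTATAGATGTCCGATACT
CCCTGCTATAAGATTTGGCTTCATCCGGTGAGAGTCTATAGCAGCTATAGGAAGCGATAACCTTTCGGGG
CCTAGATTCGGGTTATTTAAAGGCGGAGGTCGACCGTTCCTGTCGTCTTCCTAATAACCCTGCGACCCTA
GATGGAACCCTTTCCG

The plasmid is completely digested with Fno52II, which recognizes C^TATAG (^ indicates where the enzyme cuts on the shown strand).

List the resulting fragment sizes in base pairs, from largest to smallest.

Fno52II sites (CTATAG) start at positions 53, 106, 115.
Fno52II cuts after the first base of each site, so after positions 53, 106, 115.
Circular molecule, 3 cuts → 3 fragments:
  54–106 → 53 bp
  107–115 → 9 bp
  116–226 then 1–53 → 111 + 53 = 164 bp
Sorted largest to smallest: 164, 53, 9 bp.

164, 53, 9 bp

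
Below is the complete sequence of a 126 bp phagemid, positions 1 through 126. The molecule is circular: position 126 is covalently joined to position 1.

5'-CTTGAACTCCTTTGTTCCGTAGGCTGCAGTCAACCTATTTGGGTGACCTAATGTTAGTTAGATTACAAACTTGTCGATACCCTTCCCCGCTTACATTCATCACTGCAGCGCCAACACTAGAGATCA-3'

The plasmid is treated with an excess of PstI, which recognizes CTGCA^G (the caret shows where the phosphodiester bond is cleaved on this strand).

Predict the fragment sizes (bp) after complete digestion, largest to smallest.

79, 47 bp

PstI sites (CTGCAG) start at positions 24, 103.
PstI cuts after base 5 of each site (before the last base), so after positions 28, 107.
Circular molecule, 2 cuts → 2 fragments:
  29–107 → 79 bp
  108–126 then 1–28 → 19 + 28 = 47 bp
Sorted largest to smallest: 79, 47 bp.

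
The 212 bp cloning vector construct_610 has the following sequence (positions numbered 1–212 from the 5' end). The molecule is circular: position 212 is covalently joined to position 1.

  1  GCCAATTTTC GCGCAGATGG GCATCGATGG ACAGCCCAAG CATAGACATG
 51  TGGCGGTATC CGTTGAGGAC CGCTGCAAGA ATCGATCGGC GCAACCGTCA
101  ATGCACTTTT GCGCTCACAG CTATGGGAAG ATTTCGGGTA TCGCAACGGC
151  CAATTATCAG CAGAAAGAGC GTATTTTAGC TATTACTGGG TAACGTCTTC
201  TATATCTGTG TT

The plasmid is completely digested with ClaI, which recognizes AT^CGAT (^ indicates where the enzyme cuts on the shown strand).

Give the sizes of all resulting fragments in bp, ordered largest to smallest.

154, 58 bp

ClaI sites (ATCGAT) start at positions 23, 81.
ClaI cuts after base 2 of each site, so after positions 24, 82.
Circular molecule, 2 cuts → 2 fragments:
  25–82 → 58 bp
  83–212 then 1–24 → 130 + 24 = 154 bp
Sorted largest to smallest: 154, 58 bp.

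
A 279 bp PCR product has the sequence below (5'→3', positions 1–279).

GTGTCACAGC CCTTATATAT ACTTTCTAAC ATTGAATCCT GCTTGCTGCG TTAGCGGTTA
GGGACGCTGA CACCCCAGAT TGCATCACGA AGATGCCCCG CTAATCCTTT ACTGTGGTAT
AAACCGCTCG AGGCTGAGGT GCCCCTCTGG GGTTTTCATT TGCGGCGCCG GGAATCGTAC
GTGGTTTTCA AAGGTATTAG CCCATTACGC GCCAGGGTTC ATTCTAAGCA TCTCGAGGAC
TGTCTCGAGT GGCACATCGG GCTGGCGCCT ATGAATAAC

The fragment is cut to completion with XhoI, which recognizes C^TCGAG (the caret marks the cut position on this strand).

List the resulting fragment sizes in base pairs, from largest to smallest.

127, 105, 35, 12 bp

XhoI sites (CTCGAG) start at positions 127, 232, 244.
XhoI cuts after the first base of each site, so after positions 127, 232, 244.
Linear molecule, 3 cuts → 4 fragments:
  1–127 → 127 bp
  128–232 → 105 bp
  233–244 → 12 bp
  245–279 → 35 bp
Sorted largest to smallest: 127, 105, 35, 12 bp.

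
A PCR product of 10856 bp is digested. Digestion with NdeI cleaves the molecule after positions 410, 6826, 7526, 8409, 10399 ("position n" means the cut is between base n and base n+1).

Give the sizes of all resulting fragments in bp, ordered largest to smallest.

6416, 1990, 883, 700, 457, 410 bp

Linear molecule, 5 cuts → 6 fragments:
  410 − 0 = 410 bp
  6826 − 410 = 6416 bp
  7526 − 6826 = 700 bp
  8409 − 7526 = 883 bp
  10399 − 8409 = 1990 bp
  10856 − 10399 = 457 bp
Sorted largest to smallest: 6416, 1990, 883, 700, 457, 410 bp.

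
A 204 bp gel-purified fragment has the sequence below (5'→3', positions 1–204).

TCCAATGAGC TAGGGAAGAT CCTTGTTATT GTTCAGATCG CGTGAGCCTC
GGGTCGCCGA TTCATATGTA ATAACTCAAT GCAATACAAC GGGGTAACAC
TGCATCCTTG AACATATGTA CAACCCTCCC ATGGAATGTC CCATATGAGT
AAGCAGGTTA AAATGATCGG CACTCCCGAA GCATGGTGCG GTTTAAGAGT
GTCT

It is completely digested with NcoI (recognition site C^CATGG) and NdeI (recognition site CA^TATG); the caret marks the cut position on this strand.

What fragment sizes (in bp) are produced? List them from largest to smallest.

64, 61, 50, 15, 14 bp

The NcoI site (CCATGG) starts at position 129.
NcoI cuts after the first base of each site, so after position 129.
NdeI sites (CATATG) start at positions 63, 113, 142.
NdeI cuts after base 2 of each site, so after positions 64, 114, 143.
Combined cut positions: 64, 114, 129, 143.
Linear molecule, 4 cuts → 5 fragments:
  1–64 → 64 bp
  65–114 → 50 bp
  115–129 → 15 bp
  130–143 → 14 bp
  144–204 → 61 bp
Sorted largest to smallest: 64, 61, 50, 15, 14 bp.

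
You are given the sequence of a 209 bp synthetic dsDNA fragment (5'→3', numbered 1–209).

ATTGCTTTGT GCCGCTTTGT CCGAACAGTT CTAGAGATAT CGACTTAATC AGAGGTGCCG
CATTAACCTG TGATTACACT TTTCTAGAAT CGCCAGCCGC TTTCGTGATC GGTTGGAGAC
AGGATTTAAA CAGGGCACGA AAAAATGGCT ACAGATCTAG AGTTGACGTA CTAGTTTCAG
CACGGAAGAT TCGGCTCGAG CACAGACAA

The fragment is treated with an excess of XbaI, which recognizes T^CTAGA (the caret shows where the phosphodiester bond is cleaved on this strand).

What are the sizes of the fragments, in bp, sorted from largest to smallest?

73, 53, 53, 30 bp

XbaI sites (TCTAGA) start at positions 30, 83, 156.
XbaI cuts after the first base of each site, so after positions 30, 83, 156.
Linear molecule, 3 cuts → 4 fragments:
  1–30 → 30 bp
  31–83 → 53 bp
  84–156 → 73 bp
  157–209 → 53 bp
Sorted largest to smallest: 73, 53, 53, 30 bp.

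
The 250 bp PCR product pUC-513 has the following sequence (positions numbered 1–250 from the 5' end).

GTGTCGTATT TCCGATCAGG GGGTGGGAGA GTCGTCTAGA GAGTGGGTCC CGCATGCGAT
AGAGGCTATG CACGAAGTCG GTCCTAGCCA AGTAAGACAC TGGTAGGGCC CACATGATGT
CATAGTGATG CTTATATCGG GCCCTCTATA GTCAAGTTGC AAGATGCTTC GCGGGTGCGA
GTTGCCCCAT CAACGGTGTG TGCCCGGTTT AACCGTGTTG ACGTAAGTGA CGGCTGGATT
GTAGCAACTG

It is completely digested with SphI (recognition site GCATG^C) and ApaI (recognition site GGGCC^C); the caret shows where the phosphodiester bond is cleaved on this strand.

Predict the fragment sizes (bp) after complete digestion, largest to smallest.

107, 56, 54, 33 bp

The SphI site (GCATGC) starts at position 52.
SphI cuts after base 5 of each site (before the last base), so after position 56.
ApaI sites (GGGCCC) start at positions 106, 139.
ApaI cuts after base 5 of each site (before the last base), so after positions 110, 143.
Combined cut positions: 56, 110, 143.
Linear molecule, 3 cuts → 4 fragments:
  1–56 → 56 bp
  57–110 → 54 bp
  111–143 → 33 bp
  144–250 → 107 bp
Sorted largest to smallest: 107, 56, 54, 33 bp.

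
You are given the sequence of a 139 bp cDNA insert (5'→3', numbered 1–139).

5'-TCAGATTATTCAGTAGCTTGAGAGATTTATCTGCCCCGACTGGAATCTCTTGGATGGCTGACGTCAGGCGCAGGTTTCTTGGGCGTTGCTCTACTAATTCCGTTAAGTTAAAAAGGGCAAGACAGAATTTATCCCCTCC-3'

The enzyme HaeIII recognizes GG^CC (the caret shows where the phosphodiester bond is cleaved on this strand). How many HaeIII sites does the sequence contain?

No occurrence of GGCC is present in the sequence.
HaeIII does not cut: 0 sites.

0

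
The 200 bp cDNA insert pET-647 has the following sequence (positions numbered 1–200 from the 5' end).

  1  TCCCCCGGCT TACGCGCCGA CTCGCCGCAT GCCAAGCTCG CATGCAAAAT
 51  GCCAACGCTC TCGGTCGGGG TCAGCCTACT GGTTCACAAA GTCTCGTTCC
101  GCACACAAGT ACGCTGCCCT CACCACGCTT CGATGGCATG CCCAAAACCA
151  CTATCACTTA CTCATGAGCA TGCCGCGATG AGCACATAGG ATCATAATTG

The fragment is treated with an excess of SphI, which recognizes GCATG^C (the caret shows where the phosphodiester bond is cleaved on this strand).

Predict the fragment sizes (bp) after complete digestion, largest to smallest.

SphI sites (GCATGC) start at positions 27, 40, 136, 168.
SphI cuts after base 5 of each site (before the last base), so after positions 31, 44, 140, 172.
Linear molecule, 4 cuts → 5 fragments:
  1–31 → 31 bp
  32–44 → 13 bp
  45–140 → 96 bp
  141–172 → 32 bp
  173–200 → 28 bp
Sorted largest to smallest: 96, 32, 31, 28, 13 bp.

96, 32, 31, 28, 13 bp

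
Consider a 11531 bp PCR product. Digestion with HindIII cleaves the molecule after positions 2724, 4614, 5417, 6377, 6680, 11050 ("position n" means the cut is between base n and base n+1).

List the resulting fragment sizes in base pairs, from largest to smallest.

4370, 2724, 1890, 960, 803, 481, 303 bp

Linear molecule, 6 cuts → 7 fragments:
  2724 − 0 = 2724 bp
  4614 − 2724 = 1890 bp
  5417 − 4614 = 803 bp
  6377 − 5417 = 960 bp
  6680 − 6377 = 303 bp
  11050 − 6680 = 4370 bp
  11531 − 11050 = 481 bp
Sorted largest to smallest: 4370, 2724, 1890, 960, 803, 481, 303 bp.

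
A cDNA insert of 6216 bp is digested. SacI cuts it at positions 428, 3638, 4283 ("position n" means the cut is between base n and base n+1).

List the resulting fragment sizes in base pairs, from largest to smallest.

3210, 1933, 645, 428 bp

Linear molecule, 3 cuts → 4 fragments:
  428 − 0 = 428 bp
  3638 − 428 = 3210 bp
  4283 − 3638 = 645 bp
  6216 − 4283 = 1933 bp
Sorted largest to smallest: 3210, 1933, 645, 428 bp.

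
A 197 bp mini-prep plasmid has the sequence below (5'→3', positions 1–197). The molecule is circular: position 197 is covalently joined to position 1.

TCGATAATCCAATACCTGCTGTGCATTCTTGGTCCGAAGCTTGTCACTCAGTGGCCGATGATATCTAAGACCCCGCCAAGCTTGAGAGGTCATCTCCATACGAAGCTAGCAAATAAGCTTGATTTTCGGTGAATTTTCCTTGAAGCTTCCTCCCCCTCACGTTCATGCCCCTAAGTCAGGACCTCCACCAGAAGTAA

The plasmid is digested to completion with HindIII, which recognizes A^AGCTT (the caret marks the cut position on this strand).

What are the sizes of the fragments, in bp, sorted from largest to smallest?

91, 41, 37, 28 bp

HindIII sites (AAGCTT) start at positions 37, 78, 115, 143.
HindIII cuts after the first base of each site, so after positions 37, 78, 115, 143.
Circular molecule, 4 cuts → 4 fragments:
  38–78 → 41 bp
  79–115 → 37 bp
  116–143 → 28 bp
  144–197 then 1–37 → 54 + 37 = 91 bp
Sorted largest to smallest: 91, 41, 37, 28 bp.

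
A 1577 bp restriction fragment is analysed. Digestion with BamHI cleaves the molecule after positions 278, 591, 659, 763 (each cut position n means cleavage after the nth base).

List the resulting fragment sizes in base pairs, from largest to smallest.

814, 313, 278, 104, 68 bp

Linear molecule, 4 cuts → 5 fragments:
  278 − 0 = 278 bp
  591 − 278 = 313 bp
  659 − 591 = 68 bp
  763 − 659 = 104 bp
  1577 − 763 = 814 bp
Sorted largest to smallest: 814, 313, 278, 104, 68 bp.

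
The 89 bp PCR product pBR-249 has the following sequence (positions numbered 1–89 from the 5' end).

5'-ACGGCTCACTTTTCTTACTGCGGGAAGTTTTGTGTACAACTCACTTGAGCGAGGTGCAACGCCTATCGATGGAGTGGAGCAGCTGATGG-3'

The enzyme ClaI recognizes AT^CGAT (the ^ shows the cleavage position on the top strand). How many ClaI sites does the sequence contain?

1

ATCGAT occurs starting at position 65.
ClaI cuts at 1 site.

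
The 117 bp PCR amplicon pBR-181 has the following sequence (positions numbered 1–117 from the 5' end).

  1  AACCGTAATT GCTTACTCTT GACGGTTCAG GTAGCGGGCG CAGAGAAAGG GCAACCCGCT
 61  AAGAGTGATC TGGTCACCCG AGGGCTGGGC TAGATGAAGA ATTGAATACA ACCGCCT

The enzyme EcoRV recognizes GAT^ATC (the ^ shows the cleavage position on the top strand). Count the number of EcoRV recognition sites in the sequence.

No occurrence of GATATC is present in the sequence.
EcoRV does not cut: 0 sites.

0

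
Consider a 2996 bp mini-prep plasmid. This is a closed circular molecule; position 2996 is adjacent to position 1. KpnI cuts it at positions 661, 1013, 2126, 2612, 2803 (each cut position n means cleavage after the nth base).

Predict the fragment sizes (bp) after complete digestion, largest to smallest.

1113, 854, 486, 352, 191 bp

Circular molecule, 5 cuts → 5 fragments:
  1013 − 661 = 352 bp
  2126 − 1013 = 1113 bp
  2612 − 2126 = 486 bp
  2803 − 2612 = 191 bp
  wrap: 2996 − 2803 + 661 = 854 bp
Sorted largest to smallest: 1113, 854, 486, 352, 191 bp.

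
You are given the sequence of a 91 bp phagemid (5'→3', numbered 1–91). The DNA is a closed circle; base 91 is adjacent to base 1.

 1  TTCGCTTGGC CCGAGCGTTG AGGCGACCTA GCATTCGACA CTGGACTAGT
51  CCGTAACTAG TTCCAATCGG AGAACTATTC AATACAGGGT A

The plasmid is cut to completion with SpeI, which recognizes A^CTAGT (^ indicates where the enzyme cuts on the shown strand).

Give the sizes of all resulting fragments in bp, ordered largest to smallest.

80, 11 bp

SpeI sites (ACTAGT) start at positions 45, 56.
SpeI cuts after the first base of each site, so after positions 45, 56.
Circular molecule, 2 cuts → 2 fragments:
  46–56 → 11 bp
  57–91 then 1–45 → 35 + 45 = 80 bp
Sorted largest to smallest: 80, 11 bp.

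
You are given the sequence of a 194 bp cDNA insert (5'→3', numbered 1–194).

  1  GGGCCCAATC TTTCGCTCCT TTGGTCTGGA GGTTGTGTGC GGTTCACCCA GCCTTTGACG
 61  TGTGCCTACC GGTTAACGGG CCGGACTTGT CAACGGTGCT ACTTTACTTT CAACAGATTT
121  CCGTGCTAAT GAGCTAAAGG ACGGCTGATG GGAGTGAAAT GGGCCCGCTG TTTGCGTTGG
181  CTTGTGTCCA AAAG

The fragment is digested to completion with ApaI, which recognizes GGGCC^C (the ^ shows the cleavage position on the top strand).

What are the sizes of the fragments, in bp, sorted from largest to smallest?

160, 29, 5 bp

ApaI sites (GGGCCC) start at positions 1, 161.
ApaI cuts after base 5 of each site (before the last base), so after positions 5, 165.
Linear molecule, 2 cuts → 3 fragments:
  1–5 → 5 bp
  6–165 → 160 bp
  166–194 → 29 bp
Sorted largest to smallest: 160, 29, 5 bp.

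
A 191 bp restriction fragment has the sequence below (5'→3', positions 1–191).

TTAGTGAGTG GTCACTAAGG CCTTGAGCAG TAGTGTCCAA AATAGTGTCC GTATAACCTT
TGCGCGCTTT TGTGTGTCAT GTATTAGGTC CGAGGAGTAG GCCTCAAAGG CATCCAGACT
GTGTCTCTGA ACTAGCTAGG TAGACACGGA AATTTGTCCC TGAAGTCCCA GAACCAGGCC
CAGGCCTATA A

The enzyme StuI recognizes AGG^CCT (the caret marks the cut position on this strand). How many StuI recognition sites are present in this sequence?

3

AGGCCT occurs starting at positions 18, 99, 182.
StuI cuts at 3 sites.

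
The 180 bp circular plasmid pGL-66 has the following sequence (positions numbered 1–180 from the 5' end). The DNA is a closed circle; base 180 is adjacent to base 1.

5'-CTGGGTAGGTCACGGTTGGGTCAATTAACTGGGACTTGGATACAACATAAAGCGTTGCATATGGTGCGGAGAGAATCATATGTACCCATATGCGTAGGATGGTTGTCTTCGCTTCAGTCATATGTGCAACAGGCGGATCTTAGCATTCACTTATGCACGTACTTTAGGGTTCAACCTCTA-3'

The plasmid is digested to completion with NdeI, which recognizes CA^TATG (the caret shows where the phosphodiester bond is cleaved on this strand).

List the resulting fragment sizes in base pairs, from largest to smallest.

119, 32, 19, 10 bp

NdeI sites (CATATG) start at positions 58, 77, 87, 119.
NdeI cuts after base 2 of each site, so after positions 59, 78, 88, 120.
Circular molecule, 4 cuts → 4 fragments:
  60–78 → 19 bp
  79–88 → 10 bp
  89–120 → 32 bp
  121–180 then 1–59 → 60 + 59 = 119 bp
Sorted largest to smallest: 119, 32, 19, 10 bp.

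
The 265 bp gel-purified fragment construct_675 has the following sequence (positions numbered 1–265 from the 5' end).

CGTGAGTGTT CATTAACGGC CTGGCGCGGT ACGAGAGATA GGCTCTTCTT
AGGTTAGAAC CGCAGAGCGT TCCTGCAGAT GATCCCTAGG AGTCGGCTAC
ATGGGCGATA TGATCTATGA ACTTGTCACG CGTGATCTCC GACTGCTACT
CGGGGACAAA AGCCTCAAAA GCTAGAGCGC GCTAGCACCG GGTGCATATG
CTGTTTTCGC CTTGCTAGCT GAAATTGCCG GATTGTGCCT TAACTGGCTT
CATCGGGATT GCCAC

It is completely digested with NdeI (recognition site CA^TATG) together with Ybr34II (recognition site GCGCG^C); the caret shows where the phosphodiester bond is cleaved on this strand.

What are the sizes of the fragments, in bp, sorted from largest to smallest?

181, 69, 15 bp

The NdeI site (CATATG) starts at position 195.
NdeI cuts after base 2 of each site, so after position 196.
The Ybr34II site (GCGCGC) starts at position 177.
Ybr34II cuts after base 5 of each site (before the last base), so after position 181.
Combined cut positions: 181, 196.
Linear molecule, 2 cuts → 3 fragments:
  1–181 → 181 bp
  182–196 → 15 bp
  197–265 → 69 bp
Sorted largest to smallest: 181, 69, 15 bp.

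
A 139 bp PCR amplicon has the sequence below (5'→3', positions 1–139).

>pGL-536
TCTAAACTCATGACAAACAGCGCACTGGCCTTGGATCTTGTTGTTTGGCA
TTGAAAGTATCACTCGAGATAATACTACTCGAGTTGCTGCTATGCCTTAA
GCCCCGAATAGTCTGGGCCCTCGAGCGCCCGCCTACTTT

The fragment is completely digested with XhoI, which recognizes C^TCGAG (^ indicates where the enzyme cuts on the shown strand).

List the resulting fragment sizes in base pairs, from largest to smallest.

XhoI sites (CTCGAG) start at positions 63, 78, 120.
XhoI cuts after the first base of each site, so after positions 63, 78, 120.
Linear molecule, 3 cuts → 4 fragments:
  1–63 → 63 bp
  64–78 → 15 bp
  79–120 → 42 bp
  121–139 → 19 bp
Sorted largest to smallest: 63, 42, 19, 15 bp.

63, 42, 19, 15 bp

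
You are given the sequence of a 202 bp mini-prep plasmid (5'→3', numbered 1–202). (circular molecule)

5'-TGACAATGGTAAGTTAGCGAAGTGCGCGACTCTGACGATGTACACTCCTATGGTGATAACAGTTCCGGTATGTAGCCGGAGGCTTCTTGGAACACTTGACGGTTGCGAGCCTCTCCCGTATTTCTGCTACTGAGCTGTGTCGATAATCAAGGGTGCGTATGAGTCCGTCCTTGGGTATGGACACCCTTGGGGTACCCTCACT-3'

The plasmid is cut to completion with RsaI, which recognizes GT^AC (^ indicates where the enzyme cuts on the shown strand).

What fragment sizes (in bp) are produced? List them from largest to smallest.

152, 50 bp

RsaI sites (GTAC) start at positions 40, 192.
RsaI cuts after base 2 of each site, so after positions 41, 193.
Circular molecule, 2 cuts → 2 fragments:
  42–193 → 152 bp
  194–202 then 1–41 → 9 + 41 = 50 bp
Sorted largest to smallest: 152, 50 bp.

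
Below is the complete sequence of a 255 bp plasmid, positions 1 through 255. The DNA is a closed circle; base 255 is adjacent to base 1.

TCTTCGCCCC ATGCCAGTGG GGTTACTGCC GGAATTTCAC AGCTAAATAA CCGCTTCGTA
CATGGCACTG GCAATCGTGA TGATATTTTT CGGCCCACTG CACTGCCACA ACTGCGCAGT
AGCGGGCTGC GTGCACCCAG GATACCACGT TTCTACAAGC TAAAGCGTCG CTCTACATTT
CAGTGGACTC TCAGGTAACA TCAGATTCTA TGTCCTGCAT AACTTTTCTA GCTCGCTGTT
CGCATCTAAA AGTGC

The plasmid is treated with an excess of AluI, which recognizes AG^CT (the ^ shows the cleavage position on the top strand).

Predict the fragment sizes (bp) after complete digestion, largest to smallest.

AluI sites (AGCT) start at positions 41, 158, 230.
AluI cuts after base 2 of each site, so after positions 42, 159, 231.
Circular molecule, 3 cuts → 3 fragments:
  43–159 → 117 bp
  160–231 → 72 bp
  232–255 then 1–42 → 24 + 42 = 66 bp
Sorted largest to smallest: 117, 72, 66 bp.

117, 72, 66 bp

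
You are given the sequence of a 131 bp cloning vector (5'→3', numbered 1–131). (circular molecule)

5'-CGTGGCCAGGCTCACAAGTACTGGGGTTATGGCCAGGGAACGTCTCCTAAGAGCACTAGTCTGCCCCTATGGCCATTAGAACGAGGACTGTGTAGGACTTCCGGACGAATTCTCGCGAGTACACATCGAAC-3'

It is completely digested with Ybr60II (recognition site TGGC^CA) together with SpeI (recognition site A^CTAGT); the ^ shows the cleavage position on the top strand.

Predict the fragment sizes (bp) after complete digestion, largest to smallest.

64, 27, 22, 18 bp

Ybr60II sites (TGGCCA) start at positions 3, 30, 70.
Ybr60II cuts after base 4 of each site, so after positions 6, 33, 73.
The SpeI site (ACTAGT) starts at position 55.
SpeI cuts after the first base of each site, so after position 55.
Combined cut positions: 6, 33, 55, 73.
Circular molecule, 4 cuts → 4 fragments:
  7–33 → 27 bp
  34–55 → 22 bp
  56–73 → 18 bp
  74–131 then 1–6 → 58 + 6 = 64 bp
Sorted largest to smallest: 64, 27, 22, 18 bp.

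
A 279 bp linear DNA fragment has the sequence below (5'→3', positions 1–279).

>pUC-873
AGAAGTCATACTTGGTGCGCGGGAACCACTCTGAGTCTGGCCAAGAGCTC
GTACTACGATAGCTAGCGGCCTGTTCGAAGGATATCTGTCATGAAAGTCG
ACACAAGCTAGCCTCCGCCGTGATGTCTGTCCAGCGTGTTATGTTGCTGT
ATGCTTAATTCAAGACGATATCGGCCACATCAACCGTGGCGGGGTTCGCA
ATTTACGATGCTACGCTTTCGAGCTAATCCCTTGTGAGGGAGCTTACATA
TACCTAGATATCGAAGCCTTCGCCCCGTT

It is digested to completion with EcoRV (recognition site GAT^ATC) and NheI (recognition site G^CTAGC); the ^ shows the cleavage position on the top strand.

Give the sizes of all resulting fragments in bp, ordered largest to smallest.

90, 62, 62, 24, 21, 20 bp

EcoRV sites (GATATC) start at positions 81, 167, 257.
EcoRV cuts after base 3 of each site, so after positions 83, 169, 259.
NheI sites (GCTAGC) start at positions 62, 107.
NheI cuts after the first base of each site, so after positions 62, 107.
Combined cut positions: 62, 83, 107, 169, 259.
Linear molecule, 5 cuts → 6 fragments:
  1–62 → 62 bp
  63–83 → 21 bp
  84–107 → 24 bp
  108–169 → 62 bp
  170–259 → 90 bp
  260–279 → 20 bp
Sorted largest to smallest: 90, 62, 62, 24, 21, 20 bp.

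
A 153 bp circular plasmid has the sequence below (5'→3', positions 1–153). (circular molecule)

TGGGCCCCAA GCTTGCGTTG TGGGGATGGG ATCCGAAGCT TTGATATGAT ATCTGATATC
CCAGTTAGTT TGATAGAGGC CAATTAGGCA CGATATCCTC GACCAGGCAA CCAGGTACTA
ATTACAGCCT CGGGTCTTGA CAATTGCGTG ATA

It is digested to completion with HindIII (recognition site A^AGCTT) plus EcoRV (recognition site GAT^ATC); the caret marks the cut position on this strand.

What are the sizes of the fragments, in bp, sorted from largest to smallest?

HindIII sites (AAGCTT) start at positions 9, 36.
HindIII cuts after the first base of each site, so after positions 9, 36.
EcoRV sites (GATATC) start at positions 48, 55, 92.
EcoRV cuts after base 3 of each site, so after positions 50, 57, 94.
Combined cut positions: 9, 36, 50, 57, 94.
Circular molecule, 5 cuts → 5 fragments:
  10–36 → 27 bp
  37–50 → 14 bp
  51–57 → 7 bp
  58–94 → 37 bp
  95–153 then 1–9 → 59 + 9 = 68 bp
Sorted largest to smallest: 68, 37, 27, 14, 7 bp.

68, 37, 27, 14, 7 bp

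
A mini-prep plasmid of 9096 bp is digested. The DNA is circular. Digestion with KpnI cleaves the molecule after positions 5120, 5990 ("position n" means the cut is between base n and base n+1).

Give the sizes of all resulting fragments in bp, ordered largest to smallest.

Circular molecule, 2 cuts → 2 fragments:
  5990 − 5120 = 870 bp
  wrap: 9096 − 5990 + 5120 = 8226 bp
Sorted largest to smallest: 8226, 870 bp.

8226, 870 bp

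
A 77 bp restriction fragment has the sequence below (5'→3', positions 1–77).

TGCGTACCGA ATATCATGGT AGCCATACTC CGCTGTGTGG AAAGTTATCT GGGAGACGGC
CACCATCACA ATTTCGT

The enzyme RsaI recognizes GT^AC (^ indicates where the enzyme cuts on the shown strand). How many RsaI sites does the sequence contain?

1

GTAC occurs starting at position 4.
RsaI cuts at 1 site.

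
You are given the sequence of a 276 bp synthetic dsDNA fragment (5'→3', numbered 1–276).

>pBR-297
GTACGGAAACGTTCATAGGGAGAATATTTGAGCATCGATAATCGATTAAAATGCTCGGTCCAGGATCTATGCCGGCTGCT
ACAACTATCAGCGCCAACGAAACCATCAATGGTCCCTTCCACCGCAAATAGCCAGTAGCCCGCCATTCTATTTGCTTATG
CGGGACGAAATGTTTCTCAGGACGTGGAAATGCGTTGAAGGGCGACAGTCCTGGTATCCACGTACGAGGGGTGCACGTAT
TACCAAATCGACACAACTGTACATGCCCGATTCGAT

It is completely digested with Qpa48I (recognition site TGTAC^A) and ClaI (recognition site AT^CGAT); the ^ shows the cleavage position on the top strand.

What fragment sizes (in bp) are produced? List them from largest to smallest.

220, 35, 14, 7 bp

The Qpa48I site (TGTACA) starts at position 258.
Qpa48I cuts after base 5 of each site (before the last base), so after position 262.
ClaI sites (ATCGAT) start at positions 34, 41.
ClaI cuts after base 2 of each site, so after positions 35, 42.
Combined cut positions: 35, 42, 262.
Linear molecule, 3 cuts → 4 fragments:
  1–35 → 35 bp
  36–42 → 7 bp
  43–262 → 220 bp
  263–276 → 14 bp
Sorted largest to smallest: 220, 35, 14, 7 bp.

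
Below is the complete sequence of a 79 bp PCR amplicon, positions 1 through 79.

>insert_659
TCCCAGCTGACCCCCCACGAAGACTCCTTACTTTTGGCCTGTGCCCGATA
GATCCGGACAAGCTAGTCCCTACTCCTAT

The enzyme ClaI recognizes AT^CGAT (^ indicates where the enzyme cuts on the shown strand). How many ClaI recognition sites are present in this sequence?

No occurrence of ATCGAT is present in the sequence.
ClaI does not cut: 0 sites.

0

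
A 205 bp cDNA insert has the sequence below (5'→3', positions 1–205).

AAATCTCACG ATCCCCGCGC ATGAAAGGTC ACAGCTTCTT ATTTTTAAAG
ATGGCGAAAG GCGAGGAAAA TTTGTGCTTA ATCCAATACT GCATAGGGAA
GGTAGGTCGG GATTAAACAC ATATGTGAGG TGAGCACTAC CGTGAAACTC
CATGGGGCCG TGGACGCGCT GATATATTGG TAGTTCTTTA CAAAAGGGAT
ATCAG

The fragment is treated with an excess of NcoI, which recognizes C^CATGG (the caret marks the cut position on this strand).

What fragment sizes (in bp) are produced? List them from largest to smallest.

150, 55 bp

The NcoI site (CCATGG) starts at position 150.
NcoI cuts after the first base of each site, so after position 150.
Linear molecule, 1 cut → 2 fragments:
  1–150 → 150 bp
  151–205 → 55 bp
Sorted largest to smallest: 150, 55 bp.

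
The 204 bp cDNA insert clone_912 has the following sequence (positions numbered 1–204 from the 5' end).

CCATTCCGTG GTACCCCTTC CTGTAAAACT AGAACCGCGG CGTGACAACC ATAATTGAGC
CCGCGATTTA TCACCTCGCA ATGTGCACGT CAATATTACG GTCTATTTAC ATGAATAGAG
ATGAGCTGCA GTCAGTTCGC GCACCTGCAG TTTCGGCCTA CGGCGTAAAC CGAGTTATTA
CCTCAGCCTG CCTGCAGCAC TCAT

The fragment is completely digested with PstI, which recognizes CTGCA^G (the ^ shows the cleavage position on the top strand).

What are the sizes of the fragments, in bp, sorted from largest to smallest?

PstI sites (CTGCAG) start at positions 126, 145, 192.
PstI cuts after base 5 of each site (before the last base), so after positions 130, 149, 196.
Linear molecule, 3 cuts → 4 fragments:
  1–130 → 130 bp
  131–149 → 19 bp
  150–196 → 47 bp
  197–204 → 8 bp
Sorted largest to smallest: 130, 47, 19, 8 bp.

130, 47, 19, 8 bp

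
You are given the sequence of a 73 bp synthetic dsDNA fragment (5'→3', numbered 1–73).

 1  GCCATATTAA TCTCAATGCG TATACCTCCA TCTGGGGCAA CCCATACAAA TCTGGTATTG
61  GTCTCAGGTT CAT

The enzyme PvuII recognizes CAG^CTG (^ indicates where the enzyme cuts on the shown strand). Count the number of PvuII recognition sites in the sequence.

No occurrence of CAGCTG is present in the sequence.
PvuII does not cut: 0 sites.

0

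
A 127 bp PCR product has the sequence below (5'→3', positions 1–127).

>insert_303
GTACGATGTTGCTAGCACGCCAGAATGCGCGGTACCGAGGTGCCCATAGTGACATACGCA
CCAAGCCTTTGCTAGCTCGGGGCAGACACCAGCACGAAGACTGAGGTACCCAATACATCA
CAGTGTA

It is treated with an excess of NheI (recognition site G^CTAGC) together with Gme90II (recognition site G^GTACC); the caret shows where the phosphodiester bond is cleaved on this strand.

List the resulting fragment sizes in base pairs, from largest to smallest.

40, 34, 22, 20, 11 bp

NheI sites (GCTAGC) start at positions 11, 71.
NheI cuts after the first base of each site, so after positions 11, 71.
Gme90II sites (GGTACC) start at positions 31, 105.
Gme90II cuts after the first base of each site, so after positions 31, 105.
Combined cut positions: 11, 31, 71, 105.
Linear molecule, 4 cuts → 5 fragments:
  1–11 → 11 bp
  12–31 → 20 bp
  32–71 → 40 bp
  72–105 → 34 bp
  106–127 → 22 bp
Sorted largest to smallest: 40, 34, 22, 20, 11 bp.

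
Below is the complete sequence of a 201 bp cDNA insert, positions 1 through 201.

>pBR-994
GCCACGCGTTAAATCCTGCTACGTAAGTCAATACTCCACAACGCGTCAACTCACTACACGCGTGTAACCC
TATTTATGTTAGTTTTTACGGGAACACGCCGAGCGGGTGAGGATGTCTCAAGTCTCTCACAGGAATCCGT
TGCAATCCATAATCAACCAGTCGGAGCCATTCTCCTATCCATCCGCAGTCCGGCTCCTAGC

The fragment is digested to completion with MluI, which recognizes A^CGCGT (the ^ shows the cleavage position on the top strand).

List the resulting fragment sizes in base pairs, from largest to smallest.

143, 37, 17, 4 bp

MluI sites (ACGCGT) start at positions 4, 41, 58.
MluI cuts after the first base of each site, so after positions 4, 41, 58.
Linear molecule, 3 cuts → 4 fragments:
  1–4 → 4 bp
  5–41 → 37 bp
  42–58 → 17 bp
  59–201 → 143 bp
Sorted largest to smallest: 143, 37, 17, 4 bp.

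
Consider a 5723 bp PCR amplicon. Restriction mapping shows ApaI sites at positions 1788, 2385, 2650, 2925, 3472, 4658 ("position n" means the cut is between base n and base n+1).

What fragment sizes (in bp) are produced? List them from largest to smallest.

Linear molecule, 6 cuts → 7 fragments:
  1788 − 0 = 1788 bp
  2385 − 1788 = 597 bp
  2650 − 2385 = 265 bp
  2925 − 2650 = 275 bp
  3472 − 2925 = 547 bp
  4658 − 3472 = 1186 bp
  5723 − 4658 = 1065 bp
Sorted largest to smallest: 1788, 1186, 1065, 597, 547, 275, 265 bp.

1788, 1186, 1065, 597, 547, 275, 265 bp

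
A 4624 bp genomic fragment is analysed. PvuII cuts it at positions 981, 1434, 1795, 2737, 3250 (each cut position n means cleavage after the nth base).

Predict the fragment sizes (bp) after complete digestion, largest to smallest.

Linear molecule, 5 cuts → 6 fragments:
  981 − 0 = 981 bp
  1434 − 981 = 453 bp
  1795 − 1434 = 361 bp
  2737 − 1795 = 942 bp
  3250 − 2737 = 513 bp
  4624 − 3250 = 1374 bp
Sorted largest to smallest: 1374, 981, 942, 513, 453, 361 bp.

1374, 981, 942, 513, 453, 361 bp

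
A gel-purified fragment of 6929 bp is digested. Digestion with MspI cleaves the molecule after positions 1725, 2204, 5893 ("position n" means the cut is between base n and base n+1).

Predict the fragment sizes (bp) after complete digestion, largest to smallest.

Linear molecule, 3 cuts → 4 fragments:
  1725 − 0 = 1725 bp
  2204 − 1725 = 479 bp
  5893 − 2204 = 3689 bp
  6929 − 5893 = 1036 bp
Sorted largest to smallest: 3689, 1725, 1036, 479 bp.

3689, 1725, 1036, 479 bp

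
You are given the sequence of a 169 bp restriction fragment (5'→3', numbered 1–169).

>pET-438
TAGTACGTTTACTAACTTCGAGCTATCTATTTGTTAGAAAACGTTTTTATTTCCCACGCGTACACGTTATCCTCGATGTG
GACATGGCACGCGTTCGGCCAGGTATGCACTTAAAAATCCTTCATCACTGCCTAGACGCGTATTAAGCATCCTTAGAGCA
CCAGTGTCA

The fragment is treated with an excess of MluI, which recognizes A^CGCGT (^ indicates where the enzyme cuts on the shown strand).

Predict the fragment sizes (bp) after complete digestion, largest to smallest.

MluI sites (ACGCGT) start at positions 56, 89, 136.
MluI cuts after the first base of each site, so after positions 56, 89, 136.
Linear molecule, 3 cuts → 4 fragments:
  1–56 → 56 bp
  57–89 → 33 bp
  90–136 → 47 bp
  137–169 → 33 bp
Sorted largest to smallest: 56, 47, 33, 33 bp.

56, 47, 33, 33 bp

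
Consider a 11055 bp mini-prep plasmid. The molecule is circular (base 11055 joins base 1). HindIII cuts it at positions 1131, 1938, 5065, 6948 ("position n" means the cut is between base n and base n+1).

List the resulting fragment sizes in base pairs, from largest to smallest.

5238, 3127, 1883, 807 bp

Circular molecule, 4 cuts → 4 fragments:
  1938 − 1131 = 807 bp
  5065 − 1938 = 3127 bp
  6948 − 5065 = 1883 bp
  wrap: 11055 − 6948 + 1131 = 5238 bp
Sorted largest to smallest: 5238, 3127, 1883, 807 bp.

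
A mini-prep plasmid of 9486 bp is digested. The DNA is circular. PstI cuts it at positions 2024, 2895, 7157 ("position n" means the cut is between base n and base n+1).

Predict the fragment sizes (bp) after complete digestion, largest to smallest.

Circular molecule, 3 cuts → 3 fragments:
  2895 − 2024 = 871 bp
  7157 − 2895 = 4262 bp
  wrap: 9486 − 7157 + 2024 = 4353 bp
Sorted largest to smallest: 4353, 4262, 871 bp.

4353, 4262, 871 bp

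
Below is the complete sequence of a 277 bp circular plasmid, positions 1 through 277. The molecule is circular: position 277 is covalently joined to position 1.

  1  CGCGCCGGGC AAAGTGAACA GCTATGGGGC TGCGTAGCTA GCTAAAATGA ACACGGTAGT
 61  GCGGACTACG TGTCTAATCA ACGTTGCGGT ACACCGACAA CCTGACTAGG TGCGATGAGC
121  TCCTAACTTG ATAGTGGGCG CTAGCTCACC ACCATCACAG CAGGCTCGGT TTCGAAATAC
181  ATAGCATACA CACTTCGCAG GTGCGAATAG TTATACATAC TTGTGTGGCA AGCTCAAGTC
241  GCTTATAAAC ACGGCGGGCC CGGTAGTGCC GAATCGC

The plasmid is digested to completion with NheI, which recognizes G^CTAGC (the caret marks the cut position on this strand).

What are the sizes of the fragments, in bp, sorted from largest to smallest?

NheI sites (GCTAGC) start at positions 37, 140.
NheI cuts after the first base of each site, so after positions 37, 140.
Circular molecule, 2 cuts → 2 fragments:
  38–140 → 103 bp
  141–277 then 1–37 → 137 + 37 = 174 bp
Sorted largest to smallest: 174, 103 bp.

174, 103 bp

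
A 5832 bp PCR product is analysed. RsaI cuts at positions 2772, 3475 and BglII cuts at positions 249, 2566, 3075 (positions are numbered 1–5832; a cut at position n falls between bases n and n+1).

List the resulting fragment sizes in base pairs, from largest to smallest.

2357, 2317, 400, 303, 249, 206 bp

Combined cut positions (sorted): 249, 2566, 2772, 3075, 3475.
Linear molecule, 5 cuts → 6 fragments:
  249 − 0 = 249 bp
  2566 − 249 = 2317 bp
  2772 − 2566 = 206 bp
  3075 − 2772 = 303 bp
  3475 − 3075 = 400 bp
  5832 − 3475 = 2357 bp
Sorted largest to smallest: 2357, 2317, 400, 303, 249, 206 bp.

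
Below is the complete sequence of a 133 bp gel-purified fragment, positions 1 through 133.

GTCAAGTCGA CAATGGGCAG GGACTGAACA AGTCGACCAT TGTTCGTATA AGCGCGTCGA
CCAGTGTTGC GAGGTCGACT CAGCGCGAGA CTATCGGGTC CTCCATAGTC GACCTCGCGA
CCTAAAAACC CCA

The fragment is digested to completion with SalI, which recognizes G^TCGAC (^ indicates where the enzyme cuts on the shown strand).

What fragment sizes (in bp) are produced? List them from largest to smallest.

SalI sites (GTCGAC) start at positions 6, 32, 56, 74, 108.
SalI cuts after the first base of each site, so after positions 6, 32, 56, 74, 108.
Linear molecule, 5 cuts → 6 fragments:
  1–6 → 6 bp
  7–32 → 26 bp
  33–56 → 24 bp
  57–74 → 18 bp
  75–108 → 34 bp
  109–133 → 25 bp
Sorted largest to smallest: 34, 26, 25, 24, 18, 6 bp.

34, 26, 25, 24, 18, 6 bp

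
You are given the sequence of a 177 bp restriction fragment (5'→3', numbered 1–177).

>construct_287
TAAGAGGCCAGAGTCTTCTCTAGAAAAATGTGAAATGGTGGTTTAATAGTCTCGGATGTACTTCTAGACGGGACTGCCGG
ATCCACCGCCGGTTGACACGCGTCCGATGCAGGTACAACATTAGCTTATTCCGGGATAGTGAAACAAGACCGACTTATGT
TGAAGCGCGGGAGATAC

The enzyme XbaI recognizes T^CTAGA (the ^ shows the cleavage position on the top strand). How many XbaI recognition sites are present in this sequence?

TCTAGA occurs starting at positions 19, 63.
XbaI cuts at 2 sites.

2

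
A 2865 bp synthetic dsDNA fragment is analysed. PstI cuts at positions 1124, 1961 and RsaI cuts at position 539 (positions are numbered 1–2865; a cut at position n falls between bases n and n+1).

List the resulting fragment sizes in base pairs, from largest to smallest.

904, 837, 585, 539 bp

Combined cut positions (sorted): 539, 1124, 1961.
Linear molecule, 3 cuts → 4 fragments:
  539 − 0 = 539 bp
  1124 − 539 = 585 bp
  1961 − 1124 = 837 bp
  2865 − 1961 = 904 bp
Sorted largest to smallest: 904, 837, 585, 539 bp.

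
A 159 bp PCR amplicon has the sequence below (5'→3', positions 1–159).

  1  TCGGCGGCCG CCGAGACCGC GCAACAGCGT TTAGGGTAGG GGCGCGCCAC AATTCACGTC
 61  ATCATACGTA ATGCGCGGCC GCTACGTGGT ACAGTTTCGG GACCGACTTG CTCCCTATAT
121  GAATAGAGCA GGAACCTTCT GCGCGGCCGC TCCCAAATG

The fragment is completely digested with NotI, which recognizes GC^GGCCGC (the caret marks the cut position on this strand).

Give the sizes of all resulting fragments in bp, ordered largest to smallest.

71, 68, 15, 5 bp

NotI sites (GCGGCCGC) start at positions 4, 75, 143.
NotI cuts after base 2 of each site, so after positions 5, 76, 144.
Linear molecule, 3 cuts → 4 fragments:
  1–5 → 5 bp
  6–76 → 71 bp
  77–144 → 68 bp
  145–159 → 15 bp
Sorted largest to smallest: 71, 68, 15, 5 bp.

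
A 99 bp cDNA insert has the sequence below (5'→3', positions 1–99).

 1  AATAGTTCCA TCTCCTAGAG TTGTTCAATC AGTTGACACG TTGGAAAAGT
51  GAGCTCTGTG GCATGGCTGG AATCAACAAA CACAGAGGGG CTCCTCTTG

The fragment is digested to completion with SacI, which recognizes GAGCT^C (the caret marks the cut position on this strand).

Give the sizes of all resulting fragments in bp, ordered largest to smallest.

The SacI site (GAGCTC) starts at position 51.
SacI cuts after base 5 of each site (before the last base), so after position 55.
Linear molecule, 1 cut → 2 fragments:
  1–55 → 55 bp
  56–99 → 44 bp
Sorted largest to smallest: 55, 44 bp.

55, 44 bp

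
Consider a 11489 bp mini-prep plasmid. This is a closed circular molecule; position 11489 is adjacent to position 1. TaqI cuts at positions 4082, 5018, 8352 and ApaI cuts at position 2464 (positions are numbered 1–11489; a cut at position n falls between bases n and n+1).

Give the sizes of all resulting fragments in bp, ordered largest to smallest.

5601, 3334, 1618, 936 bp

Combined cut positions (sorted): 2464, 4082, 5018, 8352.
Circular molecule, 4 cuts → 4 fragments:
  4082 − 2464 = 1618 bp
  5018 − 4082 = 936 bp
  8352 − 5018 = 3334 bp
  wrap: 11489 − 8352 + 2464 = 5601 bp
Sorted largest to smallest: 5601, 3334, 1618, 936 bp.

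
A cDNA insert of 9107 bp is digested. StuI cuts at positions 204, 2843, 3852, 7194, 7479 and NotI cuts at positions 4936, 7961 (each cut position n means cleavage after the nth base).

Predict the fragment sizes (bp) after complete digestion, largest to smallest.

2639, 2258, 1146, 1084, 1009, 482, 285, 204 bp

Combined cut positions (sorted): 204, 2843, 3852, 4936, 7194, 7479, 7961.
Linear molecule, 7 cuts → 8 fragments:
  204 − 0 = 204 bp
  2843 − 204 = 2639 bp
  3852 − 2843 = 1009 bp
  4936 − 3852 = 1084 bp
  7194 − 4936 = 2258 bp
  7479 − 7194 = 285 bp
  7961 − 7479 = 482 bp
  9107 − 7961 = 1146 bp
Sorted largest to smallest: 2639, 2258, 1146, 1084, 1009, 482, 285, 204 bp.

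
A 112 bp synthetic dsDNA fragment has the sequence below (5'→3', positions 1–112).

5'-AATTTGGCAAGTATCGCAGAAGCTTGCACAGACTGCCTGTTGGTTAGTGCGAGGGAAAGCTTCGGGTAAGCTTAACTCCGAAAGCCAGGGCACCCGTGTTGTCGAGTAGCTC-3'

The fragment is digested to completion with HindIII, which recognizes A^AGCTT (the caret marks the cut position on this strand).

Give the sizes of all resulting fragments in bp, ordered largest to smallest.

HindIII sites (AAGCTT) start at positions 20, 57, 68.
HindIII cuts after the first base of each site, so after positions 20, 57, 68.
Linear molecule, 3 cuts → 4 fragments:
  1–20 → 20 bp
  21–57 → 37 bp
  58–68 → 11 bp
  69–112 → 44 bp
Sorted largest to smallest: 44, 37, 20, 11 bp.

44, 37, 20, 11 bp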